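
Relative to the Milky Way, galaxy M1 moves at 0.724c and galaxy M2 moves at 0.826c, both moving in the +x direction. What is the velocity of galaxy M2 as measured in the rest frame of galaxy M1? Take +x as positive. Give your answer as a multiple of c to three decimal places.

β_A = 0.724, β_B = 0.826.
Transform to A's frame with the inverse velocity-addition law: u' = (u − v)/(1 − uv/c²), taking u = β_B and v = β_A.
u' = (0.826 − 0.724) / (1 − (0.724)(0.826)) = 0.1020/0.4020 = 0.2537.

+0.254c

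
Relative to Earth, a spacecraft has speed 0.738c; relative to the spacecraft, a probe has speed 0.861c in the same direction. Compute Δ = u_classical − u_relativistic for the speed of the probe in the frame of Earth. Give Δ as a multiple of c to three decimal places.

Galilean: u_cl = 0.861 + 0.738 = 1.5990.
Relativistic: u_rel = (0.861 + 0.738) / (1 + 0.861·0.738) = 1.5990/1.6354 = 0.9777.
Δ = 1.5990 − 0.9777 = 0.6213.
(The classical prediction exceeds c; the relativistic result does not.)

Δ = 0.621c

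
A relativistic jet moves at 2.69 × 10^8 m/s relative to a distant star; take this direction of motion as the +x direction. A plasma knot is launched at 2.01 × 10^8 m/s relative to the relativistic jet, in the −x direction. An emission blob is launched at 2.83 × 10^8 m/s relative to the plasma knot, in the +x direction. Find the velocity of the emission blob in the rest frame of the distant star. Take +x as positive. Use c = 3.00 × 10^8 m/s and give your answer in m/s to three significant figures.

+2.95 × 10^8 m/s

Apply u = (u' + v)/(1 + u'v/c²) successively, working outward toward the distant star.
(Dividing each given speed by c = 3.00 × 10^8 m/s to work in units of c.)
Start: velocity of the relativistic jet relative to the distant star = 0.8967c.
Compose with the plasma knot (u' = -0.670 in the relativistic jet frame): u_1 = (-0.670 + 0.897) / (1 + (-0.670)·0.897) = 0.2267/0.3992 = 0.5678.
Compose with the emission blob (u' = 0.943 in the plasma knot frame): u_2 = (0.943 + 0.568) / (1 + 0.943·0.568) = 1.5111/1.5356 = 0.9840.
So u = 0.9840 × 3.00 × 10^8 m/s.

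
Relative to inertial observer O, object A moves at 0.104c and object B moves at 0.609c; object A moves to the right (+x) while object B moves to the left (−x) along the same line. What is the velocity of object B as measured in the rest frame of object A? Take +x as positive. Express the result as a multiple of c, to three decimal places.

β_A = 0.104, β_B = -0.609.
Transform to A's frame with the inverse velocity-addition law: u' = (u − v)/(1 − uv/c²), taking u = β_B and v = β_A.
u' = (-0.609 − 0.104) / (1 − (0.104)(-0.609)) = -0.7130/1.0633 = -0.6705.

-0.671c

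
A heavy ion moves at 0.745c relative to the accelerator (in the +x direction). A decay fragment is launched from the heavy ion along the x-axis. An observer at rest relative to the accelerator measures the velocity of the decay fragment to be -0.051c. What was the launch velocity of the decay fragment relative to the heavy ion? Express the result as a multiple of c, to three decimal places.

Invert the composition law: u' = (u − v)/(1 − uv/c²).
u' = (-0.051 − 0.745) / (1 − (-0.051)(0.745)) = -0.7960/1.0380 = -0.7669.

-0.767c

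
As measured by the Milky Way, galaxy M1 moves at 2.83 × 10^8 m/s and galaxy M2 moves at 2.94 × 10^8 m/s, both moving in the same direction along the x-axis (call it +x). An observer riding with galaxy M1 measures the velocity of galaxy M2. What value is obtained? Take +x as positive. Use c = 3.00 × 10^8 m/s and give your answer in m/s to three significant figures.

β_A = 0.943, β_B = 0.980 (dividing each by c = 3.00 × 10^8 m/s).
Transform to A's frame with the inverse velocity-addition law: u' = (u − v)/(1 − uv/c²), taking u = β_B and v = β_A.
u' = (0.980 − 0.943) / (1 − (0.943)(0.980)) = 0.0367/0.0755 = 0.4854.
u' = 0.4854 × 3.00 × 10^8 m/s.

+1.46 × 10^8 m/s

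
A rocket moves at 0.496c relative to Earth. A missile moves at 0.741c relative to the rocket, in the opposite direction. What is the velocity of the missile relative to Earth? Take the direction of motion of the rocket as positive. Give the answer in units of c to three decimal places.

With v = 0.496 and u' = -0.741 (in units of c),
u = (u' + v)/(1 + u'v/c²):
u = (-0.741 + 0.496) / (1 + (-0.741)·0.496) = -0.2450/0.6325 = -0.3874

-0.387c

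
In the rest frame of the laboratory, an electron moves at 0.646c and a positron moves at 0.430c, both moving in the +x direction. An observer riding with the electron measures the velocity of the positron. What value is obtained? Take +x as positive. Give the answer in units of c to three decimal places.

-0.299c

β_A = 0.646, β_B = 0.430.
Transform to A's frame with the inverse velocity-addition law: u' = (u − v)/(1 − uv/c²), taking u = β_B and v = β_A.
u' = (0.430 − 0.646) / (1 − (0.646)(0.430)) = -0.2160/0.7222 = -0.2991.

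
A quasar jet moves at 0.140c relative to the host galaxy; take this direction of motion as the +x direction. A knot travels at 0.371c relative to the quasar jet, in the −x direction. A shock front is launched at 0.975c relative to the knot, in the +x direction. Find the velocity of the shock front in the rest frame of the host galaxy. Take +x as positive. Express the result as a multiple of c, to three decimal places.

Apply u = (u' + v)/(1 + u'v/c²) successively, working outward toward the host galaxy.
Start: velocity of the quasar jet relative to the host galaxy = 0.1400c.
Compose with the knot (u' = -0.371 in the quasar jet frame): u_1 = (-0.371 + 0.140) / (1 + (-0.371)·0.140) = -0.2310/0.9481 = -0.2437.
Compose with the shock front (u' = 0.975 in the knot frame): u_2 = (0.975 + (-0.244)) / (1 + 0.975·(-0.244)) = 0.7313/0.7624 = 0.9592.

+0.959c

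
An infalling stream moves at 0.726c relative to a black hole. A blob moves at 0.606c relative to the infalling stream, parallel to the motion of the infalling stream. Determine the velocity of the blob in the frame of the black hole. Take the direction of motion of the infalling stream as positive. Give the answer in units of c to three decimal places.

0.925c

With v = 0.726 and u' = 0.606 (in units of c),
u = (u' + v)/(1 + u'v/c²):
u = (0.606 + 0.726) / (1 + 0.606·0.726) = 1.3320/1.4400 = 0.9250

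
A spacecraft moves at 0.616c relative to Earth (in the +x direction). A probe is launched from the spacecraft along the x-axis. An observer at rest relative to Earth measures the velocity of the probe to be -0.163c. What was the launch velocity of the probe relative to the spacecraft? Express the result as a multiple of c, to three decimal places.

Invert the composition law: u' = (u − v)/(1 − uv/c²).
u' = (-0.163 − 0.616) / (1 − (-0.163)(0.616)) = -0.7790/1.1004 = -0.7079.

-0.708c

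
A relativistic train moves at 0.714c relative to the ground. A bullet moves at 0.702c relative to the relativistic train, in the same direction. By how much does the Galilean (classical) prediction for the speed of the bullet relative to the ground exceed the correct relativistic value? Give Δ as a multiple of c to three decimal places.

Δ = 0.473c

Galilean: u_cl = 0.702 + 0.714 = 1.4160.
Relativistic: u_rel = (0.702 + 0.714) / (1 + 0.702·0.714) = 1.4160/1.5012 = 0.9432.
Δ = 1.4160 − 0.9432 = 0.4728.
(The classical prediction exceeds c; the relativistic result does not.)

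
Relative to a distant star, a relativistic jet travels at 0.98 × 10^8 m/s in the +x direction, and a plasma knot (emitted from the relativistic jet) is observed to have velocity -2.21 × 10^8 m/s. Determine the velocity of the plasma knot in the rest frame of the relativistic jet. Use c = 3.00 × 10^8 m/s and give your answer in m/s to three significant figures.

-2.57 × 10^8 m/s

v = 0.327c, u = -0.737c.
Invert the composition law: u' = (u − v)/(1 − uv/c²).
u' = (-0.737 − 0.327) / (1 − (-0.737)(0.327)) = -1.0633/1.2406 = -0.8571.
u' = -0.8571 × 3.00 × 10^8 m/s.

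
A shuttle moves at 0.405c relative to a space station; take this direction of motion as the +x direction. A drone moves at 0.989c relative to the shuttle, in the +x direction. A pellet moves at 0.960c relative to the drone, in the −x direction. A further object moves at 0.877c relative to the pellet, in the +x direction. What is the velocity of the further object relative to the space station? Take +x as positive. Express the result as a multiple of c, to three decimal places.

Apply u = (u' + v)/(1 + u'v/c²) successively, working outward toward the space station.
Start: velocity of the shuttle relative to the space station = 0.4050c.
Compose with the drone (u' = 0.989 in the shuttle frame): u_1 = (0.989 + 0.405) / (1 + 0.989·0.405) = 1.3940/1.4005 = 0.9953.
Compose with the pellet (u' = -0.960 in the drone frame): u_2 = (-0.960 + 0.995) / (1 + (-0.960)·0.995) = 0.0353/0.0445 = 0.7941.
Compose with the further object (u' = 0.877 in the pellet frame): u_3 = (0.877 + 0.794) / (1 + 0.877·0.794) = 1.6711/1.6964 = 0.9851.

+0.985c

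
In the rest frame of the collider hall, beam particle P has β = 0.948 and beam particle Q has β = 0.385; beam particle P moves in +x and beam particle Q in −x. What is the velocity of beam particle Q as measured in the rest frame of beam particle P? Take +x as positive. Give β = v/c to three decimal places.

β = -0.977

β_A = 0.948, β_B = -0.385.
Transform to A's frame with the inverse velocity-addition law: u' = (u − v)/(1 − uv/c²), taking u = β_B and v = β_A.
u' = (-0.385 − 0.948) / (1 − (0.948)(-0.385)) = -1.3330/1.3650 = -0.9766.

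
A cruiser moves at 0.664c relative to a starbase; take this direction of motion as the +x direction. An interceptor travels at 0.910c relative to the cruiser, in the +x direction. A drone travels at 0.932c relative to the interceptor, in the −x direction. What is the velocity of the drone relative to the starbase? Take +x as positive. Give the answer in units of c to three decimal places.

Apply u = (u' + v)/(1 + u'v/c²) successively, working outward toward the starbase.
Start: velocity of the cruiser relative to the starbase = 0.6640c.
Compose with the interceptor (u' = 0.910 in the cruiser frame): u_1 = (0.910 + 0.664) / (1 + 0.910·0.664) = 1.5740/1.6042 = 0.9811.
Compose with the drone (u' = -0.932 in the interceptor frame): u_2 = (-0.932 + 0.981) / (1 + (-0.932)·0.981) = 0.0491/0.0856 = 0.5744.

+0.574c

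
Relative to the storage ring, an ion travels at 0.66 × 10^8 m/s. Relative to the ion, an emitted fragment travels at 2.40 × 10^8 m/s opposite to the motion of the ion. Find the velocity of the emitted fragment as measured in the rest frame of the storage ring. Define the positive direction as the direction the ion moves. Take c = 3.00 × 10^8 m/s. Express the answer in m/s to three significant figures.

-2.11 × 10^8 m/s

In units of c (dividing by 3.00 × 10^8 m/s): v = 0.220, u' = -0.800.
u = (u' + v)/(1 + u'v/c²):
u = (-0.800 + 0.220) / (1 + (-0.800)·0.220) = -0.5800/0.8240 = -0.7039
(Galilean addition would give -0.580c.)
Converting back: u = -0.7039 × 3.00 × 10^8 m/s.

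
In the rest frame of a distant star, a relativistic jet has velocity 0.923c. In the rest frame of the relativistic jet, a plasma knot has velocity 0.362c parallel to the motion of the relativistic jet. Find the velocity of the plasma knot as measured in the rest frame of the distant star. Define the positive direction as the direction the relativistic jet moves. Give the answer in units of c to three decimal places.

With v = 0.923 and u' = 0.362 (in units of c),
u = (u' + v)/(1 + u'v/c²):
u = (0.362 + 0.923) / (1 + 0.362·0.923) = 1.2850/1.3341 = 0.9632
(Galilean addition would give +1.285c, exceeding c.)

0.963c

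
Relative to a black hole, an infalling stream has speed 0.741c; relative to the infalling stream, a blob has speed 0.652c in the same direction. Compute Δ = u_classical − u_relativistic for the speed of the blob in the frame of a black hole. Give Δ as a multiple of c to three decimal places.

Galilean: u_cl = 0.652 + 0.741 = 1.3930.
Relativistic: u_rel = (0.652 + 0.741) / (1 + 0.652·0.741) = 1.3930/1.4831 = 0.9392.
Δ = 1.3930 − 0.9392 = 0.4538.
(The classical prediction exceeds c; the relativistic result does not.)

Δ = 0.454c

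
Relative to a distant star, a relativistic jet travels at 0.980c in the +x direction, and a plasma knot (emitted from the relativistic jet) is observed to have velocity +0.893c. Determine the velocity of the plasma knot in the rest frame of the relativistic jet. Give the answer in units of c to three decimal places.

-0.697c

Invert the composition law: u' = (u − v)/(1 − uv/c²).
u' = (0.893 − 0.980) / (1 − (0.893)(0.980)) = -0.0870/0.1249 = -0.6968.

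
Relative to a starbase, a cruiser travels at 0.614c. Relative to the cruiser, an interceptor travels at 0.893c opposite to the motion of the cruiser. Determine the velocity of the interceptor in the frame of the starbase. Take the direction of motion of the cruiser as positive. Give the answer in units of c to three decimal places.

With v = 0.614 and u' = -0.893 (in units of c),
u = (u' + v)/(1 + u'v/c²):
u = (-0.893 + 0.614) / (1 + (-0.893)·0.614) = -0.2790/0.4517 = -0.6177
(Galilean addition would give -0.279c.)

-0.618c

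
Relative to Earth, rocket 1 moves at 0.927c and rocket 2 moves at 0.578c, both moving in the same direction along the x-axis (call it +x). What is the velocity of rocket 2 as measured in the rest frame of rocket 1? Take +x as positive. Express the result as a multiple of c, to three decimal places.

β_A = 0.927, β_B = 0.578.
Transform to A's frame with the inverse velocity-addition law: u' = (u − v)/(1 − uv/c²), taking u = β_B and v = β_A.
u' = (0.578 − 0.927) / (1 − (0.927)(0.578)) = -0.3490/0.4642 = -0.7518.

-0.752c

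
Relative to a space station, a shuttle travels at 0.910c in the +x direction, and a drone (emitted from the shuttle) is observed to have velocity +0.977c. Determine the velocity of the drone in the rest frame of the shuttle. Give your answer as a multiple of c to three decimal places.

+0.604c

Invert the composition law: u' = (u − v)/(1 − uv/c²).
u' = (0.977 − 0.910) / (1 − (0.977)(0.910)) = 0.0670/0.1109 = 0.6040.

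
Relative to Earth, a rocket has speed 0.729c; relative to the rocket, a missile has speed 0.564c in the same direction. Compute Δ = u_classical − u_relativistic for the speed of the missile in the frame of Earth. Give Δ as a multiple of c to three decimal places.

Δ = 0.377c

Galilean: u_cl = 0.564 + 0.729 = 1.2930.
Relativistic: u_rel = (0.564 + 0.729) / (1 + 0.564·0.729) = 1.2930/1.4112 = 0.9163.
Δ = 1.2930 − 0.9163 = 0.3767.
(The classical prediction exceeds c; the relativistic result does not.)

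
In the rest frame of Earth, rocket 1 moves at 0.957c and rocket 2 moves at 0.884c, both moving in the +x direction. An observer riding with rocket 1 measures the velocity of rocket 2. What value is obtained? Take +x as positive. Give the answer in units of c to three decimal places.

-0.474c

β_A = 0.957, β_B = 0.884.
Transform to A's frame with the inverse velocity-addition law: u' = (u − v)/(1 − uv/c²), taking u = β_B and v = β_A.
u' = (0.884 − 0.957) / (1 − (0.957)(0.884)) = -0.0730/0.1540 = -0.4740.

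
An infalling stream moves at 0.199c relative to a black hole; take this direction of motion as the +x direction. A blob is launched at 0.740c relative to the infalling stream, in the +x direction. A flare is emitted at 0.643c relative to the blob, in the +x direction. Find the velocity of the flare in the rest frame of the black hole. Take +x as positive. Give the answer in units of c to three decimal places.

0.958c

Apply u = (u' + v)/(1 + u'v/c²) successively, working outward toward the black hole.
Start: velocity of the infalling stream relative to the black hole = 0.1990c.
Compose with the blob (u' = 0.740 in the infalling stream frame): u_1 = (0.740 + 0.199) / (1 + 0.740·0.199) = 0.9390/1.1473 = 0.8185.
Compose with the flare (u' = 0.643 in the blob frame): u_2 = (0.643 + 0.818) / (1 + 0.643·0.818) = 1.4615/1.5263 = 0.9575.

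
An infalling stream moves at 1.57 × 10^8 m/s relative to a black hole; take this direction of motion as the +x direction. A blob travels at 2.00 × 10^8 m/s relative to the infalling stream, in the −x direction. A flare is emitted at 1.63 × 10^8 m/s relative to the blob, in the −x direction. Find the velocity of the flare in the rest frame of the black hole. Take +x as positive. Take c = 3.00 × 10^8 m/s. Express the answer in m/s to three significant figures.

-2.05 × 10^8 m/s

Apply u = (u' + v)/(1 + u'v/c²) successively, working outward toward the black hole.
(Dividing each given speed by c = 3.00 × 10^8 m/s to work in units of c.)
Start: velocity of the infalling stream relative to the black hole = 0.5233c.
Compose with the blob (u' = -0.667 in the infalling stream frame): u_1 = (-0.667 + 0.523) / (1 + (-0.667)·0.523) = -0.1433/0.6511 = -0.2201.
Compose with the flare (u' = -0.543 in the blob frame): u_2 = (-0.543 + (-0.220)) / (1 + (-0.543)·(-0.220)) = -0.7635/1.1196 = -0.6819.
So u = -0.6819 × 3.00 × 10^8 m/s.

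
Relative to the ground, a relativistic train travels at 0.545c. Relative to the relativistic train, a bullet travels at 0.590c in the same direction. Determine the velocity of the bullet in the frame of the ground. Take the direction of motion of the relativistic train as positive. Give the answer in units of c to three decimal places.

With v = 0.545 and u' = 0.590 (in units of c),
u = (u' + v)/(1 + u'v/c²):
u = (0.590 + 0.545) / (1 + 0.590·0.545) = 1.1350/1.3216 = 0.8588

0.859c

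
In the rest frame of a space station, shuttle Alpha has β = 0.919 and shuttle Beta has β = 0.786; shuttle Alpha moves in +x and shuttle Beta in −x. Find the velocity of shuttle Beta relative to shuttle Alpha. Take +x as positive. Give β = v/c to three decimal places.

β = -0.990

β_A = 0.919, β_B = -0.786.
Transform to A's frame with the inverse velocity-addition law: u' = (u − v)/(1 − uv/c²), taking u = β_B and v = β_A.
u' = (-0.786 − 0.919) / (1 − (0.919)(-0.786)) = -1.7050/1.7223 = -0.9899.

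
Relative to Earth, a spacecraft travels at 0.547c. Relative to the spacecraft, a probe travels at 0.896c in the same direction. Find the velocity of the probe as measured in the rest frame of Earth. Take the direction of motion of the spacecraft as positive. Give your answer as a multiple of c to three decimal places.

With v = 0.547 and u' = 0.896 (in units of c),
u = (u' + v)/(1 + u'v/c²):
u = (0.896 + 0.547) / (1 + 0.896·0.547) = 1.4430/1.4901 = 0.9684

0.968c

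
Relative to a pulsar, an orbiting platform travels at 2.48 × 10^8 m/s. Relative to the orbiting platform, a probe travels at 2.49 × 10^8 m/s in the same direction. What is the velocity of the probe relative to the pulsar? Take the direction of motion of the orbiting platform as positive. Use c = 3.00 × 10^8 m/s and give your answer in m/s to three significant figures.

2.95 × 10^8 m/s

In units of c (dividing by 3.00 × 10^8 m/s): v = 0.827, u' = 0.830.
u = (u' + v)/(1 + u'v/c²):
u = (0.830 + 0.827) / (1 + 0.830·0.827) = 1.6567/1.6861 = 0.9825
Converting back: u = 0.9825 × 3.00 × 10^8 m/s.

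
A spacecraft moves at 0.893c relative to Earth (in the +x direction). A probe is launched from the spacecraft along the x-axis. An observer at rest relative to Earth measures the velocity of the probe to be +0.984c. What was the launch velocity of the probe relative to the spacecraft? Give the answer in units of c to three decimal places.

+0.750c

Invert the composition law: u' = (u − v)/(1 − uv/c²).
u' = (0.984 − 0.893) / (1 − (0.984)(0.893)) = 0.0910/0.1213 = 0.7503.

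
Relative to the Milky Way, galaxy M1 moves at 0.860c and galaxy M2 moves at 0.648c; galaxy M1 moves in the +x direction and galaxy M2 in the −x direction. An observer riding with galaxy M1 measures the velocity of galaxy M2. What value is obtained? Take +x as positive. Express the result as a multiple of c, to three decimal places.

-0.968c

β_A = 0.860, β_B = -0.648.
Transform to A's frame with the inverse velocity-addition law: u' = (u − v)/(1 − uv/c²), taking u = β_B and v = β_A.
u' = (-0.648 − 0.860) / (1 − (0.860)(-0.648)) = -1.5080/1.5573 = -0.9684.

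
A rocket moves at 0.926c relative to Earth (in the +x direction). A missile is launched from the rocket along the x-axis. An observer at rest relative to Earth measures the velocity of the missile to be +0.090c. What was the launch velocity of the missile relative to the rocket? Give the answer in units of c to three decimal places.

-0.912c

Invert the composition law: u' = (u − v)/(1 − uv/c²).
u' = (0.090 − 0.926) / (1 − (0.090)(0.926)) = -0.8360/0.9167 = -0.9120.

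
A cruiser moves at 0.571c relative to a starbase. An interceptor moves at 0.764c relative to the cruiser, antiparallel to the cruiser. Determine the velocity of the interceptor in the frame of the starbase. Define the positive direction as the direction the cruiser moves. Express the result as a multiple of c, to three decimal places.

-0.342c

With v = 0.571 and u' = -0.764 (in units of c),
u = (u' + v)/(1 + u'v/c²):
u = (-0.764 + 0.571) / (1 + (-0.764)·0.571) = -0.1930/0.5638 = -0.3423
(Galilean addition would give -0.193c.)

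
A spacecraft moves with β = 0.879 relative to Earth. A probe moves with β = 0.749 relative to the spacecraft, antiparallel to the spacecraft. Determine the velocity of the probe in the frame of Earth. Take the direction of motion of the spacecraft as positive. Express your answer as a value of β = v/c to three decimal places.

With v = 0.879 and u' = -0.749 (in units of c),
u = (u' + v)/(1 + u'v/c²):
u = (-0.749 + 0.879) / (1 + (-0.749)·0.879) = 0.1300/0.3416 = 0.3805

β = +0.381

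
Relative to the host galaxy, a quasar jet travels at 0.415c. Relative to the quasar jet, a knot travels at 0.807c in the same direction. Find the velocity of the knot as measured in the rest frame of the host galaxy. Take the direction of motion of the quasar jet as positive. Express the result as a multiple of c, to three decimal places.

0.915c

With v = 0.415 and u' = 0.807 (in units of c),
u = (u' + v)/(1 + u'v/c²):
u = (0.807 + 0.415) / (1 + 0.807·0.415) = 1.2220/1.3349 = 0.9154
(Galilean addition would give +1.222c, exceeding c.)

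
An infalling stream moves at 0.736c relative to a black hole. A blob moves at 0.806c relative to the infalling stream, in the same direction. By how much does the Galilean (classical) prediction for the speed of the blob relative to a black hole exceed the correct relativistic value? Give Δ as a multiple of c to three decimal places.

Galilean: u_cl = 0.806 + 0.736 = 1.5420.
Relativistic: u_rel = (0.806 + 0.736) / (1 + 0.806·0.736) = 1.5420/1.5932 = 0.9679.
Δ = 1.5420 − 0.9679 = 0.5741.
(The classical prediction exceeds c; the relativistic result does not.)

Δ = 0.574c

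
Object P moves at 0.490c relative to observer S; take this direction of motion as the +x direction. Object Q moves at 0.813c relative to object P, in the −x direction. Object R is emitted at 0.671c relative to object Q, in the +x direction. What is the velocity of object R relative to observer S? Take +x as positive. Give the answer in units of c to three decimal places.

+0.210c

Apply u = (u' + v)/(1 + u'v/c²) successively, working outward toward observer S.
Start: velocity of object P relative to observer S = 0.4900c.
Compose with object Q (u' = -0.813 in object P frame): u_1 = (-0.813 + 0.490) / (1 + (-0.813)·0.490) = -0.3230/0.6016 = -0.5369.
Compose with object R (u' = 0.671 in object Q frame): u_2 = (0.671 + (-0.537)) / (1 + 0.671·(-0.537)) = 0.1341/0.6398 = 0.2097.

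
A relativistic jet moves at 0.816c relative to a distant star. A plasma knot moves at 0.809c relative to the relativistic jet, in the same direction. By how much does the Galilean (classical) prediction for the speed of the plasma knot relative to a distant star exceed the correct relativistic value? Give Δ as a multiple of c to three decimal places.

Galilean: u_cl = 0.809 + 0.816 = 1.6250.
Relativistic: u_rel = (0.809 + 0.816) / (1 + 0.809·0.816) = 1.6250/1.6601 = 0.9788.
Δ = 1.6250 − 0.9788 = 0.6462.
(The classical prediction exceeds c; the relativistic result does not.)

Δ = 0.646c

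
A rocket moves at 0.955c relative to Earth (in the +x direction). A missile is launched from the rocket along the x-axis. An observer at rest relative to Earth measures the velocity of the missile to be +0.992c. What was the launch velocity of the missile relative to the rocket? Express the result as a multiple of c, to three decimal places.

Invert the composition law: u' = (u − v)/(1 − uv/c²).
u' = (0.992 − 0.955) / (1 − (0.992)(0.955)) = 0.0370/0.0526 = 0.7029.

+0.703c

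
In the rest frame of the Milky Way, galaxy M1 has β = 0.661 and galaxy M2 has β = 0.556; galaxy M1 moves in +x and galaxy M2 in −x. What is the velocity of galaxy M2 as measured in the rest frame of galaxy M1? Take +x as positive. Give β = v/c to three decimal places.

β = -0.890

β_A = 0.661, β_B = -0.556.
Transform to A's frame with the inverse velocity-addition law: u' = (u − v)/(1 − uv/c²), taking u = β_B and v = β_A.
u' = (-0.556 − 0.661) / (1 − (0.661)(-0.556)) = -1.2170/1.3675 = -0.8899.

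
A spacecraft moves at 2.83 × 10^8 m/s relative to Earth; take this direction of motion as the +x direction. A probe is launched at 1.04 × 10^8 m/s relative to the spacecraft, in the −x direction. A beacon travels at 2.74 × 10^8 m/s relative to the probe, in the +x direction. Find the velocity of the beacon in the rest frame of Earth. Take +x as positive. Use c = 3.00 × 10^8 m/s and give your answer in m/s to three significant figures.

+2.98 × 10^8 m/s

Apply u = (u' + v)/(1 + u'v/c²) successively, working outward toward Earth.
(Dividing each given speed by c = 3.00 × 10^8 m/s to work in units of c.)
Start: velocity of the spacecraft relative to Earth = 0.9433c.
Compose with the probe (u' = -0.347 in the spacecraft frame): u_1 = (-0.347 + 0.943) / (1 + (-0.347)·0.943) = 0.5967/0.6730 = 0.8866.
Compose with the beacon (u' = 0.913 in the probe frame): u_2 = (0.913 + 0.887) / (1 + 0.913·0.887) = 1.7999/1.8098 = 0.9946.
So u = 0.9946 × 3.00 × 10^8 m/s.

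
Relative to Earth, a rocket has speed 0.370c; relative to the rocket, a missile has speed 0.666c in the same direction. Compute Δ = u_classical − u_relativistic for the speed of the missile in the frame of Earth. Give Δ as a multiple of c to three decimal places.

Δ = 0.205c

Galilean: u_cl = 0.666 + 0.370 = 1.0360.
Relativistic: u_rel = (0.666 + 0.370) / (1 + 0.666·0.370) = 1.0360/1.2464 = 0.8312.
Δ = 1.0360 − 0.8312 = 0.2048.
(The classical prediction exceeds c; the relativistic result does not.)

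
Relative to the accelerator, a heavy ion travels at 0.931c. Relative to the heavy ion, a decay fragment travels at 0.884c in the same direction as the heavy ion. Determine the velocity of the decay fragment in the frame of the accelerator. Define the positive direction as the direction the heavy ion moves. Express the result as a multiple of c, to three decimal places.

With v = 0.931 and u' = 0.884 (in units of c),
u = (u' + v)/(1 + u'v/c²):
u = (0.884 + 0.931) / (1 + 0.884·0.931) = 1.8150/1.8230 = 0.9956
(Galilean addition would give +1.815c, exceeding c.)

0.996c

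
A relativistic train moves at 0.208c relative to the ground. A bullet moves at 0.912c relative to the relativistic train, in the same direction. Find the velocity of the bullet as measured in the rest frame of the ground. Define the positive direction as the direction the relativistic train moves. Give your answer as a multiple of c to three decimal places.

0.941c

With v = 0.208 and u' = 0.912 (in units of c),
u = (u' + v)/(1 + u'v/c²):
u = (0.912 + 0.208) / (1 + 0.912·0.208) = 1.1200/1.1897 = 0.9414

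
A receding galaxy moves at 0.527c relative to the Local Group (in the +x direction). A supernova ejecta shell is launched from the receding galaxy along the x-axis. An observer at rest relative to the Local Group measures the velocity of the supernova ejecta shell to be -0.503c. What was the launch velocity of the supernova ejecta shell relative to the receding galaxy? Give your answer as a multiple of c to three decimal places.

-0.814c

Invert the composition law: u' = (u − v)/(1 − uv/c²).
u' = (-0.503 − 0.527) / (1 − (-0.503)(0.527)) = -1.0300/1.2651 = -0.8142.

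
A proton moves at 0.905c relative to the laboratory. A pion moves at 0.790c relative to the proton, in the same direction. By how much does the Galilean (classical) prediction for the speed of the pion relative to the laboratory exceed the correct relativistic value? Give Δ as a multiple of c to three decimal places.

Δ = 0.707c

Galilean: u_cl = 0.790 + 0.905 = 1.6950.
Relativistic: u_rel = (0.790 + 0.905) / (1 + 0.790·0.905) = 1.6950/1.7149 = 0.9884.
Δ = 1.6950 − 0.9884 = 0.7066.
(The classical prediction exceeds c; the relativistic result does not.)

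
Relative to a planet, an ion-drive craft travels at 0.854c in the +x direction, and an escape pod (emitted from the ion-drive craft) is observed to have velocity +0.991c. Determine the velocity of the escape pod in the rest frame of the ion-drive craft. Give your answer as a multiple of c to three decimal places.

Invert the composition law: u' = (u − v)/(1 − uv/c²).
u' = (0.991 − 0.854) / (1 − (0.991)(0.854)) = 0.1370/0.1537 = 0.8914.

+0.891c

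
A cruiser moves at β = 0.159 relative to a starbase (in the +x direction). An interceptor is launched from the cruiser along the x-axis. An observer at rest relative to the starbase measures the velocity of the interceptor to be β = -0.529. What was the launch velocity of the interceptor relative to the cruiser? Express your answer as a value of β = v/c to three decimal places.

Invert the composition law: u' = (u − v)/(1 − uv/c²).
u' = (-0.529 − 0.159) / (1 − (-0.529)(0.159)) = -0.6880/1.0841 = -0.6346.

β = -0.635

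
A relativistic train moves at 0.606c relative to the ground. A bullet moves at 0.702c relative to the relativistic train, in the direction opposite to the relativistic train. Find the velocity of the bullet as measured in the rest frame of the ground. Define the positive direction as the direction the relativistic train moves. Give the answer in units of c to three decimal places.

With v = 0.606 and u' = -0.702 (in units of c),
u = (u' + v)/(1 + u'v/c²):
u = (-0.702 + 0.606) / (1 + (-0.702)·0.606) = -0.0960/0.5746 = -0.1671

-0.167c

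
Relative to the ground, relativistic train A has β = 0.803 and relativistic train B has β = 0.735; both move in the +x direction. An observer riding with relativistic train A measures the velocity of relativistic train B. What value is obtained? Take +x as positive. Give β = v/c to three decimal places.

β_A = 0.803, β_B = 0.735.
Transform to A's frame with the inverse velocity-addition law: u' = (u − v)/(1 − uv/c²), taking u = β_B and v = β_A.
u' = (0.735 − 0.803) / (1 − (0.803)(0.735)) = -0.0680/0.4098 = -0.1659.

β = -0.166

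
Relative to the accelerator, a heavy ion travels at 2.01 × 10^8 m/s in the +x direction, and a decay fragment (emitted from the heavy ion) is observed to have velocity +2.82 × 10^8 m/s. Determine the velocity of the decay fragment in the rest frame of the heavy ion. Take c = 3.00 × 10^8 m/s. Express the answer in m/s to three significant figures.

v = 0.670c, u = 0.940c.
Invert the composition law: u' = (u − v)/(1 − uv/c²).
u' = (0.940 − 0.670) / (1 − (0.940)(0.670)) = 0.2700/0.3702 = 0.7293.
u' = 0.7293 × 3.00 × 10^8 m/s.

+2.19 × 10^8 m/s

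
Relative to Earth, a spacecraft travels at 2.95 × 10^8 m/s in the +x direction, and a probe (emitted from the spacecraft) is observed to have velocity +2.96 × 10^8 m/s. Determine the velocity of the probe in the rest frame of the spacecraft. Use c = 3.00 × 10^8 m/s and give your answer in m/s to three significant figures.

+3.36 × 10^7 m/s

v = 0.983c, u = 0.987c.
Invert the composition law: u' = (u − v)/(1 − uv/c²).
u' = (0.987 − 0.983) / (1 − (0.987)(0.983)) = 0.0033/0.0298 = 0.1119.
u' = 0.1119 × 3.00 × 10^8 m/s.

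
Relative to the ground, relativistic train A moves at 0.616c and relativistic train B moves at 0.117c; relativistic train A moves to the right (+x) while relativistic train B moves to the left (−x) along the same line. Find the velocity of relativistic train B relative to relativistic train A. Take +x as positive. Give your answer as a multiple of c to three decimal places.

β_A = 0.616, β_B = -0.117.
Transform to A's frame with the inverse velocity-addition law: u' = (u − v)/(1 − uv/c²), taking u = β_B and v = β_A.
u' = (-0.117 − 0.616) / (1 − (0.616)(-0.117)) = -0.7330/1.0721 = -0.6837.

-0.684c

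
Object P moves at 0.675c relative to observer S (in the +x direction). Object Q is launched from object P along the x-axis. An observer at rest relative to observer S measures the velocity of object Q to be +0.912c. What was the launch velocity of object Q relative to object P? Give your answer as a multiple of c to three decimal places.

+0.617c

Invert the composition law: u' = (u − v)/(1 − uv/c²).
u' = (0.912 − 0.675) / (1 − (0.912)(0.675)) = 0.2370/0.3844 = 0.6165.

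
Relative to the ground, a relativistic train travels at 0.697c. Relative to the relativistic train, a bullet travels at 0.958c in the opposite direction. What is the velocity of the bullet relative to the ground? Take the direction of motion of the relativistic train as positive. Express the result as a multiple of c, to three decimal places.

With v = 0.697 and u' = -0.958 (in units of c),
u = (u' + v)/(1 + u'v/c²):
u = (-0.958 + 0.697) / (1 + (-0.958)·0.697) = -0.2610/0.3323 = -0.7855

-0.785c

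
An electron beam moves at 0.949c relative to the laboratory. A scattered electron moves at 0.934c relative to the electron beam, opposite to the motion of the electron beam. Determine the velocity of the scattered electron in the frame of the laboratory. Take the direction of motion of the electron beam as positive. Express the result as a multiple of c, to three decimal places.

With v = 0.949 and u' = -0.934 (in units of c),
u = (u' + v)/(1 + u'v/c²):
u = (-0.934 + 0.949) / (1 + (-0.934)·0.949) = 0.0150/0.1136 = 0.1320

+0.132c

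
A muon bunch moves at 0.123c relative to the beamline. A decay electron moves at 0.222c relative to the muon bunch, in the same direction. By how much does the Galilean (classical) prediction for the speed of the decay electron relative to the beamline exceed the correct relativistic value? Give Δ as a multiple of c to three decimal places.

Δ = 0.009c

Galilean: u_cl = 0.222 + 0.123 = 0.3450.
Relativistic: u_rel = (0.222 + 0.123) / (1 + 0.222·0.123) = 0.3450/1.0273 = 0.3358.
Δ = 0.3450 − 0.3358 = 0.0092.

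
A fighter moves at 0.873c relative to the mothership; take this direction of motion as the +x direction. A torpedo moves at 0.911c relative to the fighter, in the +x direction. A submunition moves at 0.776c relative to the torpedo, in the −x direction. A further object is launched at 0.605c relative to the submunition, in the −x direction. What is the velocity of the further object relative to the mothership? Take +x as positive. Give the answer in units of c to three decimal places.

+0.815c

Apply u = (u' + v)/(1 + u'v/c²) successively, working outward toward the mothership.
Start: velocity of the fighter relative to the mothership = 0.8730c.
Compose with the torpedo (u' = 0.911 in the fighter frame): u_1 = (0.911 + 0.873) / (1 + 0.911·0.873) = 1.7840/1.7953 = 0.9937.
Compose with the submunition (u' = -0.776 in the torpedo frame): u_2 = (-0.776 + 0.994) / (1 + (-0.776)·0.994) = 0.2177/0.2289 = 0.9511.
Compose with the further object (u' = -0.605 in the submunition frame): u_3 = (-0.605 + 0.951) / (1 + (-0.605)·0.951) = 0.3461/0.4246 = 0.8153.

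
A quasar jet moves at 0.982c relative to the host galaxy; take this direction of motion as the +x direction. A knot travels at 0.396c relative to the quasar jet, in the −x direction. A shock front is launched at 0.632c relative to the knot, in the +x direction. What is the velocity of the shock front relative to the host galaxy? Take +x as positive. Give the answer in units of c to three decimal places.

Apply u = (u' + v)/(1 + u'v/c²) successively, working outward toward the host galaxy.
Start: velocity of the quasar jet relative to the host galaxy = 0.9820c.
Compose with the knot (u' = -0.396 in the quasar jet frame): u_1 = (-0.396 + 0.982) / (1 + (-0.396)·0.982) = 0.5860/0.6111 = 0.9589.
Compose with the shock front (u' = 0.632 in the knot frame): u_2 = (0.632 + 0.959) / (1 + 0.632·0.959) = 1.5909/1.6060 = 0.9906.

+0.991c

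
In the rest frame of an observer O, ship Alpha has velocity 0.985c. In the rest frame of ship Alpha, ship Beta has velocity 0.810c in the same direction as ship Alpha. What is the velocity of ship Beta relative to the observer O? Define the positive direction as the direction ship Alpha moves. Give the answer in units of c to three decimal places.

0.998c

With v = 0.985 and u' = 0.810 (in units of c),
u = (u' + v)/(1 + u'v/c²):
u = (0.810 + 0.985) / (1 + 0.810·0.985) = 1.7950/1.7978 = 0.9984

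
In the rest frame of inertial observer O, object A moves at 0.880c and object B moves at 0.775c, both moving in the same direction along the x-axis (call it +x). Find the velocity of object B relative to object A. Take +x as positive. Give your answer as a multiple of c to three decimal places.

β_A = 0.880, β_B = 0.775.
Transform to A's frame with the inverse velocity-addition law: u' = (u − v)/(1 − uv/c²), taking u = β_B and v = β_A.
u' = (0.775 − 0.880) / (1 − (0.880)(0.775)) = -0.1050/0.3180 = -0.3302.

-0.330c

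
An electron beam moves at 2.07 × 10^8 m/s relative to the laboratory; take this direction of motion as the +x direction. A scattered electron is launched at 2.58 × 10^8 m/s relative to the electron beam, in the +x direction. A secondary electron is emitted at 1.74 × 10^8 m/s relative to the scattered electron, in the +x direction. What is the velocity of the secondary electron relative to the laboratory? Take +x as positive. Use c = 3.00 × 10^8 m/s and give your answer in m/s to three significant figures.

2.98 × 10^8 m/s

Apply u = (u' + v)/(1 + u'v/c²) successively, working outward toward the laboratory.
(Dividing each given speed by c = 3.00 × 10^8 m/s to work in units of c.)
Start: velocity of the electron beam relative to the laboratory = 0.6900c.
Compose with the scattered electron (u' = 0.860 in the electron beam frame): u_1 = (0.860 + 0.690) / (1 + 0.860·0.690) = 1.5500/1.5934 = 0.9728.
Compose with the secondary electron (u' = 0.580 in the scattered electron frame): u_2 = (0.580 + 0.973) / (1 + 0.580·0.973) = 1.5528/1.5642 = 0.9927.
So u = 0.9927 × 3.00 × 10^8 m/s.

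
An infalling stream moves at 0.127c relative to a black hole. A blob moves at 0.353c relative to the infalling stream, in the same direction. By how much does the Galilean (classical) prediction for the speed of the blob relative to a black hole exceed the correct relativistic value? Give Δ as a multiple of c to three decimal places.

Δ = 0.021c

Galilean: u_cl = 0.353 + 0.127 = 0.4800.
Relativistic: u_rel = (0.353 + 0.127) / (1 + 0.353·0.127) = 0.4800/1.0448 = 0.4594.
Δ = 0.4800 − 0.4594 = 0.0206.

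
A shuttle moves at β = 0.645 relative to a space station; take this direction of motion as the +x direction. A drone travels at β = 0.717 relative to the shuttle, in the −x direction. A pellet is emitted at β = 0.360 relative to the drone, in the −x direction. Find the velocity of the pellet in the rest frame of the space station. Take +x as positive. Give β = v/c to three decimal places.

β = -0.471

Apply u = (u' + v)/(1 + u'v/c²) successively, working outward toward the space station.
Start: velocity of the shuttle relative to the space station = 0.6450c.
Compose with the drone (u' = -0.717 in the shuttle frame): u_1 = (-0.717 + 0.645) / (1 + (-0.717)·0.645) = -0.0720/0.5375 = -0.1339.
Compose with the pellet (u' = -0.360 in the drone frame): u_2 = (-0.360 + (-0.134)) / (1 + (-0.360)·(-0.134)) = -0.4939/1.0482 = -0.4712.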